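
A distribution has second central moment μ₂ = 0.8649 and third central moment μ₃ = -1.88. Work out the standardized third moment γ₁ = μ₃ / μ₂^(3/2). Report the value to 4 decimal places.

-2.3373

σ = √μ₂ = √0.8649 = 0.93000
σ³ = μ₂^(3/2) = 0.80436
γ₁ = μ₃/σ³ = -1.88 / 0.80436 ≈ -2.3373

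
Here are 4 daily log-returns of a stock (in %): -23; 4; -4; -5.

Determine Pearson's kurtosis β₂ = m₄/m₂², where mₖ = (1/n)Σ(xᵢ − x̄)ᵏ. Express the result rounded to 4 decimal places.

x̄ = -7.0000
Σ(xᵢ − x̄)² = 390.0000 ⇒ m₂ = 97.50000
Σ(xᵢ − x̄)⁴ = 80274.0000 ⇒ m₄ = 20068.50000
m₂² = 9506.25000
β₂ = m₄/m₂² = 20068.50000 / 9506.25000 ≈ 2.1111

2.1111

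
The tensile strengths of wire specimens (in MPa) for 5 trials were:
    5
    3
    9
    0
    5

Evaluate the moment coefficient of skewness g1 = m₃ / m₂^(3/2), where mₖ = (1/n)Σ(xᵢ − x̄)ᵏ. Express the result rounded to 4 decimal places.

0.0775

x̄ = (5 + 3 + 9 + 0 + 5) / 5 = 4.4000
deviations (xᵢ − x̄): 0.6000, -1.4000, 4.6000, -4.4000, 0.6000
Σ(xᵢ − x̄)² = 43.2000 ⇒ m₂ = 43.2000/5 = 8.64000
Σ(xᵢ − x̄)³ = 9.8400 ⇒ m₃ = 9.8400/5 = 1.96800
m₂^(3/2) = 8.64000^(1.5) = 25.39631
g1 = m₃ / m₂^(3/2) = 1.96800 / 25.39631 ≈ 0.0775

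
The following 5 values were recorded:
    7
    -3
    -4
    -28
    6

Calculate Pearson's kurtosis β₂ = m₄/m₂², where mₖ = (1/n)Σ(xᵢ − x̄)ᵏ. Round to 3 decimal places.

x̄ = -4.4000
Σ(xᵢ − x̄)² = 797.2000 ⇒ m₂ = 159.44000
Σ(xᵢ − x̄)⁴ = 338796.4960 ⇒ m₄ = 67759.29920
m₂² = 25421.11360
β₂ = m₄/m₂² = 67759.29920 / 25421.11360 ≈ 2.665

2.665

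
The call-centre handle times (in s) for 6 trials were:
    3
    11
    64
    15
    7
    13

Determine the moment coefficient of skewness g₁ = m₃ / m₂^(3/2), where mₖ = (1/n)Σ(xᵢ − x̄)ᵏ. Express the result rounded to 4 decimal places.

1.6406

x̄ = (3 + 11 + 64 + 15 + 7 + 13) / 6 = 18.8333
deviations (xᵢ − x̄): -15.8333, -7.8333, 45.1667, -3.8333, -11.8333, -5.8333
Σ(xᵢ − x̄)² = 2540.8333 ⇒ m₂ = 2540.8333/6 = 423.47222
Σ(xᵢ − x̄)³ = 85779.4444 ⇒ m₃ = 85779.4444/6 = 14296.57407
m₂^(3/2) = 423.47222^(1.5) = 8714.39802
g₁ = m₃ / m₂^(3/2) = 14296.57407 / 8714.39802 ≈ 1.6406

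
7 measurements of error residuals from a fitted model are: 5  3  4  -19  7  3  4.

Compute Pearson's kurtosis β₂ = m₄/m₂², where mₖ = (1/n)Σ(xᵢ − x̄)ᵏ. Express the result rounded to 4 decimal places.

4.9554

x̄ = 1.0000
Σ(xᵢ − x̄)² = 478.0000 ⇒ m₂ = 68.28571
Σ(xᵢ − x̄)⁴ = 161746.0000 ⇒ m₄ = 23106.57143
m₂² = 4662.93878
β₂ = m₄/m₂² = 23106.57143 / 4662.93878 ≈ 4.9554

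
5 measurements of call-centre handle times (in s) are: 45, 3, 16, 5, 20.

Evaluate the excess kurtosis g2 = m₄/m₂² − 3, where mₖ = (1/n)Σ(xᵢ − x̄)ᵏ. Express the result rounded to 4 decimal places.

-0.5670

x̄ = 17.8000
Σ(xᵢ − x̄)² = 1130.8000 ⇒ m₂ = 226.16000
Σ(xᵢ − x̄)⁴ = 622219.2160 ⇒ m₄ = 124443.84320
m₂² = 51148.34560
g2 = m₄/m₂² − 3 = 2.43300 − 3 ≈ -0.5670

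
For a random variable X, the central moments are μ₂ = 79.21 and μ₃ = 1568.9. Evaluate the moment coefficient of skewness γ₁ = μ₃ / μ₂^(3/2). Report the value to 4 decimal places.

σ = √μ₂ = √79.21 = 8.90000
σ³ = μ₂^(3/2) = 704.96900
γ₁ = μ₃/σ³ = 1568.9 / 704.96900 ≈ 2.2255

2.2255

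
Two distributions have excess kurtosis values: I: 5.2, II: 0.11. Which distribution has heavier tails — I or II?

Higher excess kurtosis ⇒ heavier tails relative to the normal distribution.
5.2 vs 0.11: the larger is 5.2, so I has heavier tails.

I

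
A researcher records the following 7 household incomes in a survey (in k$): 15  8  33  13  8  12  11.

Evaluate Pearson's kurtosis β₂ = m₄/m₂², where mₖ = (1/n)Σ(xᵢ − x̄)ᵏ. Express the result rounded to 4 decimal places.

4.4032

x̄ = 14.2857
Σ(xᵢ − x̄)² = 447.4286 ⇒ m₂ = 63.91837
Σ(xᵢ − x̄)⁴ = 125926.1458 ⇒ m₄ = 17989.44940
m₂² = 4085.55768
β₂ = m₄/m₂² = 17989.44940 / 4085.55768 ≈ 4.4032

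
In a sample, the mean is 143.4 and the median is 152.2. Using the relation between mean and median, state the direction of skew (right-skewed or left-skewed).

left-skewed

mean − median = 143.4 − 152.2 = -8.8
mean < median ⇒ the longer tail is on the left ⇒ left-skewed (negatively skewed).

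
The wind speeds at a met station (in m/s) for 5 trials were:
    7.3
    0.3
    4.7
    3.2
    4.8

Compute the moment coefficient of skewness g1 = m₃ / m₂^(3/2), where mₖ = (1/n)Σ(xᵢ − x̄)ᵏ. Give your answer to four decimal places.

-0.3163

x̄ = (7.3 + 0.3 + 4.7 + 3.2 + 4.8) / 5 = 4.0600
deviations (xᵢ − x̄): 3.2400, -3.7600, 0.6400, -0.8600, 0.7400
Σ(xᵢ − x̄)² = 26.3320 ⇒ m₂ = 26.3320/5 = 5.26640
Σ(xᵢ − x̄)³ = -19.1138 ⇒ m₃ = -19.1138/5 = -3.82277
m₂^(3/2) = 5.26640^(1.5) = 12.08567
g1 = m₃ / m₂^(3/2) = -3.82277 / 12.08567 ≈ -0.3163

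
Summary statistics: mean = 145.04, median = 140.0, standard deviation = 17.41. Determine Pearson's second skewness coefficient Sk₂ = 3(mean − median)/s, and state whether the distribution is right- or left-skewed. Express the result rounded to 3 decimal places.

Sk₂ = 3(145.04 − 140.0) / 17.41 = 3 × 5.0400 / 17.41
    = 15.1200 / 17.41 ≈ 0.868
Sk₂ > 0 ⇒ mean > median ⇒ right-skewed (positive skew).

0.868, right-skewed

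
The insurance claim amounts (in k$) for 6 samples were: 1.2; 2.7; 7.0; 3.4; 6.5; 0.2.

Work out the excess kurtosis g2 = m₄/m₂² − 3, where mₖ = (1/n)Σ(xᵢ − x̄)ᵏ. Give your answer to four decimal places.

x̄ = 3.5000
Σ(xᵢ − x̄)² = 38.0800 ⇒ m₂ = 6.34667
Σ(xᵢ − x̄)⁴ = 378.0484 ⇒ m₄ = 63.00807
m₂² = 40.28018
g2 = m₄/m₂² − 3 = 1.56424 − 3 ≈ -1.4358

-1.4358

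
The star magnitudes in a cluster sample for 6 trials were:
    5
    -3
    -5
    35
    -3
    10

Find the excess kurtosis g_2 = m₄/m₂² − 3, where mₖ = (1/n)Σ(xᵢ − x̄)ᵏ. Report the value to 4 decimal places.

x̄ = 6.5000
Σ(xᵢ − x̄)² = 1139.5000 ⇒ m₂ = 189.91667
Σ(xᵢ − x̄)⁴ = 693685.3750 ⇒ m₄ = 115614.22917
m₂² = 36068.34028
g_2 = m₄/m₂² − 3 = 3.20542 − 3 ≈ 0.2054

0.2054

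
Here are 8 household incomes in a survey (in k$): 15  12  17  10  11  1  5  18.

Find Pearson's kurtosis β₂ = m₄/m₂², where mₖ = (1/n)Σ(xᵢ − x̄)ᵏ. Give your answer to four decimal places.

2.1829

x̄ = 11.1250
Σ(xᵢ − x̄)² = 238.8750 ⇒ m₂ = 29.85938
Σ(xᵢ − x̄)⁴ = 15569.9004 ⇒ m₄ = 1946.23755
m₂² = 891.58228
β₂ = m₄/m₂² = 1946.23755 / 891.58228 ≈ 2.1829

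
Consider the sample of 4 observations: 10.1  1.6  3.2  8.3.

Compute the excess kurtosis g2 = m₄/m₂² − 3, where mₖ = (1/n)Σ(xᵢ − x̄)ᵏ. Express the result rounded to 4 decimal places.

x̄ = 5.8000
Σ(xᵢ − x̄)² = 49.1400 ⇒ m₂ = 12.28500
Σ(xᵢ − x̄)⁴ = 737.8098 ⇒ m₄ = 184.45245
m₂² = 150.92122
g2 = m₄/m₂² − 3 = 1.22218 − 3 ≈ -1.7778

-1.7778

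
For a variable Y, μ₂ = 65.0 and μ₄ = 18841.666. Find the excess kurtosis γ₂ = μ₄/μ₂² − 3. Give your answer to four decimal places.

μ₂² = 65.0² = 4225.00000
μ₄/μ₂² = 18841.666 / 4225.00000 = 4.45957
γ₂ = 4.45957 − 3 ≈ 1.4596

1.4596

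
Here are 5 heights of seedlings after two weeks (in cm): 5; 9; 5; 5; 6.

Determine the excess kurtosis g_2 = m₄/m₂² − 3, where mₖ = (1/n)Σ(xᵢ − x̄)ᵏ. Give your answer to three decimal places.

x̄ = 6.0000
Σ(xᵢ − x̄)² = 12.0000 ⇒ m₂ = 2.40000
Σ(xᵢ − x̄)⁴ = 84.0000 ⇒ m₄ = 16.80000
m₂² = 5.76000
g_2 = m₄/m₂² − 3 = 2.91667 − 3 ≈ -0.083

-0.083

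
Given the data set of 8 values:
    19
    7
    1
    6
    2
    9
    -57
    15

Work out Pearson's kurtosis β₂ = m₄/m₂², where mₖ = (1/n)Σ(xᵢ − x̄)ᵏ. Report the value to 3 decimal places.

x̄ = 0.2500
Σ(xᵢ − x̄)² = 4005.5000 ⇒ m₂ = 500.68750
Σ(xᵢ − x̄)⁴ = 10922386.1563 ⇒ m₄ = 1365298.26953
m₂² = 250687.97266
β₂ = m₄/m₂² = 1365298.26953 / 250687.97266 ≈ 5.446

5.446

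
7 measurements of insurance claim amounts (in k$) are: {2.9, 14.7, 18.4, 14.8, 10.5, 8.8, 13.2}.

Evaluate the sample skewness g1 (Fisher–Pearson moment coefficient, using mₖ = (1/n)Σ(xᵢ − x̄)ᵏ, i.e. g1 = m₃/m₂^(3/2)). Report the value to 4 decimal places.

x̄ = (2.9 + 14.7 + 18.4 + 14.8 + 10.5 + 8.8 + 13.2) / 7 = 11.9000
deviations (xᵢ − x̄): -9.0000, 2.8000, 6.5000, 2.9000, -1.4000, -3.1000, 1.3000
Σ(xᵢ − x̄)² = 152.7600 ⇒ m₂ = 152.7600/7 = 21.82286
Σ(xᵢ − x̄)³ = -438.3720 ⇒ m₃ = -438.3720/7 = -62.62457
m₂^(3/2) = 21.82286^(1.5) = 101.94535
g1 = m₃ / m₂^(3/2) = -62.62457 / 101.94535 ≈ -0.6143

-0.6143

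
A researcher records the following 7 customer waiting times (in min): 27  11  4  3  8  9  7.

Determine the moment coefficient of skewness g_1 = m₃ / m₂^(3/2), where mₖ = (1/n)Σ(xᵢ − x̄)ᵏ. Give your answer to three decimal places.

1.548

x̄ = (27 + 11 + 4 + 3 + 8 + 9 + 7) / 7 = 9.8571
deviations (xᵢ − x̄): 17.1429, 1.1429, -5.8571, -6.8571, -1.8571, -0.8571, -2.8571
Σ(xᵢ − x̄)² = 388.8571 ⇒ m₂ = 388.8571/7 = 55.55102
Σ(xᵢ − x̄)³ = 4485.6735 ⇒ m₃ = 4485.6735/7 = 640.81050
m₂^(3/2) = 55.55102^(1.5) = 414.03596
g_1 = m₃ / m₂^(3/2) = 640.81050 / 414.03596 ≈ 1.548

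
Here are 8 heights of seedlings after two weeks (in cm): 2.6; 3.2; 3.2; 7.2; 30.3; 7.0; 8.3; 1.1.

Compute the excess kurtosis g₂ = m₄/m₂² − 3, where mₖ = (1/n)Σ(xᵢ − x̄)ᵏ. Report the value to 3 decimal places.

2.324

x̄ = 7.8625
Σ(xᵢ − x̄)² = 621.7188 ⇒ m₂ = 77.71484
Σ(xᵢ − x̄)⁴ = 257257.5062 ⇒ m₄ = 32157.18828
m₂² = 6039.59694
g₂ = m₄/m₂² − 3 = 5.32439 − 3 ≈ 2.324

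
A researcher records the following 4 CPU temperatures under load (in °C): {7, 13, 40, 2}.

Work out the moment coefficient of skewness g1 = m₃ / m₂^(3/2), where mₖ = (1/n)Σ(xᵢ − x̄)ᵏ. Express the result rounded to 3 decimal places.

0.920

x̄ = (7 + 13 + 40 + 2) / 4 = 15.5000
deviations (xᵢ − x̄): -8.5000, -2.5000, 24.5000, -13.5000
Σ(xᵢ − x̄)² = 861.0000 ⇒ m₂ = 861.0000/4 = 215.25000
Σ(xᵢ − x̄)³ = 11616.0000 ⇒ m₃ = 11616.0000/4 = 2904.00000
m₂^(3/2) = 215.25000^(1.5) = 3158.01901
g1 = m₃ / m₂^(3/2) = 2904.00000 / 3158.01901 ≈ 0.920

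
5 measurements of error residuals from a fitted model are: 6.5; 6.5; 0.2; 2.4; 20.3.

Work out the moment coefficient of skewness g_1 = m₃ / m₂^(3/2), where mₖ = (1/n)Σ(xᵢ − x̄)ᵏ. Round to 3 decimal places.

1.057

x̄ = (6.5 + 6.5 + 0.2 + 2.4 + 20.3) / 5 = 7.1800
deviations (xᵢ − x̄): -0.6800, -0.6800, -6.9800, -4.7800, 13.1200
Σ(xᵢ − x̄)² = 244.6280 ⇒ m₂ = 244.6280/5 = 48.92560
Σ(xᵢ − x̄)³ = 1808.4907 ⇒ m₃ = 1808.4907/5 = 361.69814
m₂^(3/2) = 48.92560^(1.5) = 342.21910
g_1 = m₃ / m₂^(3/2) = 361.69814 / 342.21910 ≈ 1.057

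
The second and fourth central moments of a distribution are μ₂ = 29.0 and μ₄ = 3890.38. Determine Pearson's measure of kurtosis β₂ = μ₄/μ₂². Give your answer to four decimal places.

μ₂² = 29.0² = 841.00000
μ₄/μ₂² = 3890.38 / 841.00000 = 4.62590
β₂ ≈ 4.6259

4.6259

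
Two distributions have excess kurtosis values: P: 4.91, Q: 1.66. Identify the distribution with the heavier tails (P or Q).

Higher excess kurtosis ⇒ heavier tails relative to the normal distribution.
4.91 vs 1.66: the larger is 4.91, so P has heavier tails.

P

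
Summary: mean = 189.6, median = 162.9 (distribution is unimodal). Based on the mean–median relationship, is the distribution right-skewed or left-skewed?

mean − median = 189.6 − 162.9 = 26.7
mean > median ⇒ the longer tail is on the right ⇒ right-skewed (positively skewed).

right-skewed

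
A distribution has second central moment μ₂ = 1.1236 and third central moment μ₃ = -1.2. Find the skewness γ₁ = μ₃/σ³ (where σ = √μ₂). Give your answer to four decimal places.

σ = √μ₂ = √1.1236 = 1.06000
σ³ = μ₂^(3/2) = 1.19102
γ₁ = μ₃/σ³ = -1.2 / 1.19102 ≈ -1.0075

-1.0075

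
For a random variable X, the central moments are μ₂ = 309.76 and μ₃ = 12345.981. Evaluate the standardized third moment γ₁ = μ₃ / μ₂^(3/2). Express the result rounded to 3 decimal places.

σ = √μ₂ = √309.76 = 17.60000
σ³ = μ₂^(3/2) = 5451.77600
γ₁ = μ₃/σ³ = 12345.981 / 5451.77600 ≈ 2.265

2.265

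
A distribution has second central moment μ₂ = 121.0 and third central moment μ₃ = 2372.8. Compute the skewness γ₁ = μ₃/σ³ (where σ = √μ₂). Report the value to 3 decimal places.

1.783

σ = √μ₂ = √121.0 = 11.00000
σ³ = μ₂^(3/2) = 1331.00000
γ₁ = μ₃/σ³ = 2372.8 / 1331.00000 ≈ 1.783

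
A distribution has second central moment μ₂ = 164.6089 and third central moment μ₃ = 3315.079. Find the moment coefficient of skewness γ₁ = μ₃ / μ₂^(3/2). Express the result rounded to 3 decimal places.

1.570

σ = √μ₂ = √164.6089 = 12.83000
σ³ = μ₂^(3/2) = 2111.93219
γ₁ = μ₃/σ³ = 3315.079 / 2111.93219 ≈ 1.570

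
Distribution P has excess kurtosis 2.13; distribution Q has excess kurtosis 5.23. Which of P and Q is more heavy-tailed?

Higher excess kurtosis ⇒ heavier tails relative to the normal distribution.
2.13 vs 5.23: the larger is 5.23, so Q has heavier tails.

Q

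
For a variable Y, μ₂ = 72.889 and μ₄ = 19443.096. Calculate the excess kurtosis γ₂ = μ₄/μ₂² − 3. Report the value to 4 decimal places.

0.6597

μ₂² = 72.889² = 5312.80632
μ₄/μ₂² = 19443.096 / 5312.80632 = 3.65967
γ₂ = 3.65967 − 3 ≈ 0.6597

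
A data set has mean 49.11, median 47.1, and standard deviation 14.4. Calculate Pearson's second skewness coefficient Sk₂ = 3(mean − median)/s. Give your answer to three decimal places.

Sk₂ = 3(49.11 − 47.1) / 14.4 = 3 × 2.0100 / 14.4
    = 6.0300 / 14.4 ≈ 0.419

0.419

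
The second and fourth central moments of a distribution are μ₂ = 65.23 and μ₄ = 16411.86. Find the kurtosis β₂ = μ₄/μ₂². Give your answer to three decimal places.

μ₂² = 65.23² = 4254.95290
μ₄/μ₂² = 16411.86 / 4254.95290 = 3.85712
β₂ ≈ 3.857

3.857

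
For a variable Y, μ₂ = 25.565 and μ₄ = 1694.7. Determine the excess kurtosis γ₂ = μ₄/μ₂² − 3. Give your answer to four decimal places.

μ₂² = 25.565² = 653.56923
μ₄/μ₂² = 1694.7 / 653.56923 = 2.59299
γ₂ = 2.59299 − 3 ≈ -0.4070

-0.4070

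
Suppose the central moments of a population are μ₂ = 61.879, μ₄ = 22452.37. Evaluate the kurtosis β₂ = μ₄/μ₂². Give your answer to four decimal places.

5.8638

μ₂² = 61.879² = 3829.01064
μ₄/μ₂² = 22452.37 / 3829.01064 = 5.86375
β₂ ≈ 5.8638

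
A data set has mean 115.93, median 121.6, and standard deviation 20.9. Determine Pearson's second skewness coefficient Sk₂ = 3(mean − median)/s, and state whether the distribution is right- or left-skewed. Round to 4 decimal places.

Sk₂ = 3(115.93 − 121.6) / 20.9 = 3 × -5.6700 / 20.9
    = -17.0100 / 20.9 ≈ -0.8139
Sk₂ < 0 ⇒ mean < median ⇒ left-skewed (negative skew).

-0.8139, left-skewed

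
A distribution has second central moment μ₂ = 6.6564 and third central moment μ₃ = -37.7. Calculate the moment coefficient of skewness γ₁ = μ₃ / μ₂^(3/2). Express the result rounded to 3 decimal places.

-2.195

σ = √μ₂ = √6.6564 = 2.58000
σ³ = μ₂^(3/2) = 17.17351
γ₁ = μ₃/σ³ = -37.7 / 17.17351 ≈ -2.195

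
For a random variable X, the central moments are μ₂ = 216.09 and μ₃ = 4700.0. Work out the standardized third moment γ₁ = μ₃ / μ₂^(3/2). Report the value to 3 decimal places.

σ = √μ₂ = √216.09 = 14.70000
σ³ = μ₂^(3/2) = 3176.52300
γ₁ = μ₃/σ³ = 4700.0 / 3176.52300 ≈ 1.480

1.480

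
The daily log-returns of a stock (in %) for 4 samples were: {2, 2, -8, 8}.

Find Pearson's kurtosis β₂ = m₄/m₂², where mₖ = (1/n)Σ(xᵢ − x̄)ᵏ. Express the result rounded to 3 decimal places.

x̄ = 1.0000
Σ(xᵢ − x̄)² = 132.0000 ⇒ m₂ = 33.00000
Σ(xᵢ − x̄)⁴ = 8964.0000 ⇒ m₄ = 2241.00000
m₂² = 1089.00000
β₂ = m₄/m₂² = 2241.00000 / 1089.00000 ≈ 2.058

2.058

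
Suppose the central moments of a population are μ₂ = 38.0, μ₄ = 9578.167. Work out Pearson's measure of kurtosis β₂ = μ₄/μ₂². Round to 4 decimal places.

μ₂² = 38.0² = 1444.00000
μ₄/μ₂² = 9578.167 / 1444.00000 = 6.63308
β₂ ≈ 6.6331

6.6331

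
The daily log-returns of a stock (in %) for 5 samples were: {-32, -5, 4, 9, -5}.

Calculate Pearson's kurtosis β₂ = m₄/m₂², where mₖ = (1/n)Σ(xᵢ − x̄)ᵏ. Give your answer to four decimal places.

x̄ = -5.8000
Σ(xᵢ − x̄)² = 1002.8000 ⇒ m₂ = 200.56000
Σ(xᵢ − x̄)⁴ = 528402.8960 ⇒ m₄ = 105680.57920
m₂² = 40224.31360
β₂ = m₄/m₂² = 105680.57920 / 40224.31360 ≈ 2.6273

2.6273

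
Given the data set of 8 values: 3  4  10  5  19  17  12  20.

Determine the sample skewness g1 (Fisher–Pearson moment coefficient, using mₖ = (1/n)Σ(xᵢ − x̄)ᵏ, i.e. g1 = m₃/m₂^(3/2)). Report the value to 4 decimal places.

x̄ = (3 + 4 + 10 + 5 + 19 + 17 + 12 + 20) / 8 = 11.2500
deviations (xᵢ − x̄): -8.2500, -7.2500, -1.2500, -6.2500, 7.7500, 5.7500, 0.7500, 8.7500
Σ(xᵢ − x̄)² = 331.5000 ⇒ m₂ = 331.5000/8 = 41.43750
Σ(xᵢ − x̄)³ = 137.2500 ⇒ m₃ = 137.2500/8 = 17.15625
m₂^(3/2) = 41.43750^(1.5) = 266.74133
g1 = m₃ / m₂^(3/2) = 17.15625 / 266.74133 ≈ 0.0643

0.0643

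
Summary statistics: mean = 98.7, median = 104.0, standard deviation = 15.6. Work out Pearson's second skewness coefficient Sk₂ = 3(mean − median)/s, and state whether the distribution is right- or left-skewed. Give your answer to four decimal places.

Sk₂ = 3(98.7 − 104.0) / 15.6 = 3 × -5.3000 / 15.6
    = -15.9000 / 15.6 ≈ -1.0192
Sk₂ < 0 ⇒ mean < median ⇒ left-skewed (negative skew).

-1.0192, left-skewed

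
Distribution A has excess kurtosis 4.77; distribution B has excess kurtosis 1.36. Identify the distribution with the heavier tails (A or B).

A

Higher excess kurtosis ⇒ heavier tails relative to the normal distribution.
4.77 vs 1.36: the larger is 4.77, so A has heavier tails.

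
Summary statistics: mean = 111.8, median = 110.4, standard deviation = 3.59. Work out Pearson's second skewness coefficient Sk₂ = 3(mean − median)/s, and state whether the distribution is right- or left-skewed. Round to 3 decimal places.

1.170, right-skewed

Sk₂ = 3(111.8 − 110.4) / 3.59 = 3 × 1.4000 / 3.59
    = 4.2000 / 3.59 ≈ 1.170
Sk₂ > 0 ⇒ mean > median ⇒ right-skewed (positive skew).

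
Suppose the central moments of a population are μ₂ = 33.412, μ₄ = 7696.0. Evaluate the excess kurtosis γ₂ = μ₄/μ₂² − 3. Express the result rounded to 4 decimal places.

3.8938

μ₂² = 33.412² = 1116.36174
μ₄/μ₂² = 7696.0 / 1116.36174 = 6.89382
γ₂ = 6.89382 − 3 ≈ 3.8938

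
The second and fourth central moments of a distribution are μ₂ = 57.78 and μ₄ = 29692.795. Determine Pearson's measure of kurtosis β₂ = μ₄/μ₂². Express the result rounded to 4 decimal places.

8.8940

μ₂² = 57.78² = 3338.52840
μ₄/μ₂² = 29692.795 / 3338.52840 = 8.89398
β₂ ≈ 8.8940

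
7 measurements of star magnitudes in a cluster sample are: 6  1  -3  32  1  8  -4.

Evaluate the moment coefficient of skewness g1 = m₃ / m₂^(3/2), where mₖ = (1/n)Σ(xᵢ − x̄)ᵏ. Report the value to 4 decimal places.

x̄ = (6 + 1 - 3 + 32 + 1 + 8 - 4) / 7 = 5.8571
deviations (xᵢ − x̄): 0.1429, -4.8571, -8.8571, 26.1429, -4.8571, 2.1429, -9.8571
Σ(xᵢ − x̄)² = 910.8571 ⇒ m₂ = 910.8571/7 = 130.12245
Σ(xᵢ − x̄)³ = 15995.3878 ⇒ m₃ = 15995.3878/7 = 2285.05539
m₂^(3/2) = 130.12245^(1.5) = 1484.32275
g1 = m₃ / m₂^(3/2) = 2285.05539 / 1484.32275 ≈ 1.5395

1.5395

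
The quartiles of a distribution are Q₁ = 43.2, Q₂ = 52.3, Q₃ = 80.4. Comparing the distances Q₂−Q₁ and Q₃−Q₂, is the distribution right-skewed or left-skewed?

right-skewed

Q₂ − Q₁ = 9.1;  Q₃ − Q₂ = 28.1
Q₃ − Q₂ > Q₂ − Q₁ ⇒ the upper half is more spread out ⇒ right-skewed.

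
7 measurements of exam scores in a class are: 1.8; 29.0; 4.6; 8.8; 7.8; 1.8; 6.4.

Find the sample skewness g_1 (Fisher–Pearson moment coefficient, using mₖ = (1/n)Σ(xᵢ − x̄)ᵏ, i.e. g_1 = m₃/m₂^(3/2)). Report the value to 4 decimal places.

1.6875

x̄ = (1.8 + 29.0 + 4.6 + 8.8 + 7.8 + 1.8 + 6.4) / 7 = 8.6000
deviations (xᵢ − x̄): -6.8000, 20.4000, -4.0000, 0.2000, -0.8000, -6.8000, -2.2000
Σ(xᵢ − x̄)² = 530.1600 ⇒ m₂ = 530.1600/7 = 75.73714
Σ(xᵢ − x̄)³ = 7785.6480 ⇒ m₃ = 7785.6480/7 = 1112.23543
m₂^(3/2) = 75.73714^(1.5) = 659.11831
g_1 = m₃ / m₂^(3/2) = 1112.23543 / 659.11831 ≈ 1.6875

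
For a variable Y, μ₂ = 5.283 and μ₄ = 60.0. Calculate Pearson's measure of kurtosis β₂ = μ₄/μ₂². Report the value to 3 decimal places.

μ₂² = 5.283² = 27.91009
μ₄/μ₂² = 60.0 / 27.91009 = 2.14976
β₂ ≈ 2.150

2.150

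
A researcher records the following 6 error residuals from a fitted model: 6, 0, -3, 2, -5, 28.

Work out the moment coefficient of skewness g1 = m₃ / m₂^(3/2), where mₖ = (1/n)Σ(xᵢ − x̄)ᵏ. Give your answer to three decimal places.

1.403

x̄ = (6 + 0 - 3 + 2 - 5 + 28) / 6 = 4.6667
deviations (xᵢ − x̄): 1.3333, -4.6667, -7.6667, -2.6667, -9.6667, 23.3333
Σ(xᵢ − x̄)² = 727.3333 ⇒ m₂ = 727.3333/6 = 121.22222
Σ(xᵢ − x̄)³ = 11231.5556 ⇒ m₃ = 11231.5556/6 = 1871.92593
m₂^(3/2) = 121.22222^(1.5) = 1334.66835
g1 = m₃ / m₂^(3/2) = 1871.92593 / 1334.66835 ≈ 1.403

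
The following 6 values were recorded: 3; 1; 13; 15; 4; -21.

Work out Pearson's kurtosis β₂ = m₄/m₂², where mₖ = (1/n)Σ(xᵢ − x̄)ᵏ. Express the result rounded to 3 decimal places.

x̄ = 2.5000
Σ(xᵢ − x̄)² = 823.5000 ⇒ m₂ = 137.25000
Σ(xᵢ − x̄)⁴ = 341559.3750 ⇒ m₄ = 56926.56250
m₂² = 18837.56250
β₂ = m₄/m₂² = 56926.56250 / 18837.56250 ≈ 3.022

3.022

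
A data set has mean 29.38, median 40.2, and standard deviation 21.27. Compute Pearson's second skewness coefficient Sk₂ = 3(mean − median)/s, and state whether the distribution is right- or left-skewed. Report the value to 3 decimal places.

-1.526, left-skewed

Sk₂ = 3(29.38 − 40.2) / 21.27 = 3 × -10.8200 / 21.27
    = -32.4600 / 21.27 ≈ -1.526
Sk₂ < 0 ⇒ mean < median ⇒ left-skewed (negative skew).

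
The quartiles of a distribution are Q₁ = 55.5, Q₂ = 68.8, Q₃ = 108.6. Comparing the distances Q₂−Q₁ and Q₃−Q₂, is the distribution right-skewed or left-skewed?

Q₂ − Q₁ = 13.3;  Q₃ − Q₂ = 39.8
Q₃ − Q₂ > Q₂ − Q₁ ⇒ the upper half is more spread out ⇒ right-skewed.

right-skewed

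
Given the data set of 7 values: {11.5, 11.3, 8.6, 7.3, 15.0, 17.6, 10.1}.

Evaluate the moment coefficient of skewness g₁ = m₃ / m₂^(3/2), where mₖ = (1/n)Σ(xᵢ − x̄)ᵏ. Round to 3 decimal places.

0.539

x̄ = (11.5 + 11.3 + 8.6 + 7.3 + 15.0 + 17.6 + 10.1) / 7 = 11.6286
deviations (xᵢ − x̄): -0.1286, -0.3286, -3.0286, -4.3286, 3.3714, 5.9714, -1.5286
Σ(xᵢ − x̄)² = 77.3943 ⇒ m₂ = 77.3943/7 = 11.05633
Σ(xᵢ − x̄)³ = 138.7600 ⇒ m₃ = 138.7600/7 = 19.82286
m₂^(3/2) = 11.05633^(1.5) = 36.76345
g₁ = m₃ / m₂^(3/2) = 19.82286 / 36.76345 ≈ 0.539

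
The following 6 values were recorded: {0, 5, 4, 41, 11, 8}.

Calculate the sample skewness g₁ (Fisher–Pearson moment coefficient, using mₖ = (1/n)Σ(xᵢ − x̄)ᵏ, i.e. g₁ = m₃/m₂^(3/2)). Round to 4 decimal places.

x̄ = (0 + 5 + 4 + 41 + 11 + 8) / 6 = 11.5000
deviations (xᵢ − x̄): -11.5000, -6.5000, -7.5000, 29.5000, -0.5000, -3.5000
Σ(xᵢ − x̄)² = 1113.5000 ⇒ m₂ = 1113.5000/6 = 185.58333
Σ(xᵢ − x̄)³ = 23412.0000 ⇒ m₃ = 23412.0000/6 = 3902.00000
m₂^(3/2) = 185.58333^(1.5) = 2528.18271
g₁ = m₃ / m₂^(3/2) = 3902.00000 / 2528.18271 ≈ 1.5434

1.5434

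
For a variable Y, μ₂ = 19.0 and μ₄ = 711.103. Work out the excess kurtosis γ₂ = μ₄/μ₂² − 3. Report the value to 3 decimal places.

-1.030

μ₂² = 19.0² = 361.00000
μ₄/μ₂² = 711.103 / 361.00000 = 1.96981
γ₂ = 1.96981 − 3 ≈ -1.030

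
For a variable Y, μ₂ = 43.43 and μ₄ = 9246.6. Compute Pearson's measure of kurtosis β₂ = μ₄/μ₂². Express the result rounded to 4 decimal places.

μ₂² = 43.43² = 1886.16490
μ₄/μ₂² = 9246.6 / 1886.16490 = 4.90233
β₂ ≈ 4.9023

4.9023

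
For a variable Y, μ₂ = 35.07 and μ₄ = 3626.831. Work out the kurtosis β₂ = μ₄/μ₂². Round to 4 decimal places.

μ₂² = 35.07² = 1229.90490
μ₄/μ₂² = 3626.831 / 1229.90490 = 2.94887
β₂ ≈ 2.9489

2.9489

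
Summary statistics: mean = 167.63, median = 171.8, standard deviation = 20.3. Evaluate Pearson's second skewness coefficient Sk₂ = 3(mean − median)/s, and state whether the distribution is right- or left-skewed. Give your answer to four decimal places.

Sk₂ = 3(167.63 − 171.8) / 20.3 = 3 × -4.1700 / 20.3
    = -12.5100 / 20.3 ≈ -0.6163
Sk₂ < 0 ⇒ mean < median ⇒ left-skewed (negative skew).

-0.6163, left-skewed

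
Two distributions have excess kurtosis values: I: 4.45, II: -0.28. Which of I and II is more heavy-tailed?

Higher excess kurtosis ⇒ heavier tails relative to the normal distribution.
4.45 vs -0.28: the larger is 4.45, so I has heavier tails. (I is leptokurtic — heavier-than-normal tails; the other is platykurtic.)

I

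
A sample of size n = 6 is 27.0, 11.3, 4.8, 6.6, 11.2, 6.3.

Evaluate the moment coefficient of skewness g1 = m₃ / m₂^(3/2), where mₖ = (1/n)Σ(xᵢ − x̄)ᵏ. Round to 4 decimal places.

x̄ = (27.0 + 11.3 + 4.8 + 6.6 + 11.2 + 6.3) / 6 = 11.2000
deviations (xᵢ − x̄): 15.8000, 0.1000, -6.4000, -4.6000, 0.0000, -4.9000
Σ(xᵢ − x̄)² = 335.7800 ⇒ m₂ = 335.7800/6 = 55.96333
Σ(xᵢ − x̄)³ = 3467.1840 ⇒ m₃ = 3467.1840/6 = 577.86400
m₂^(3/2) = 55.96333^(1.5) = 418.65411
g1 = m₃ / m₂^(3/2) = 577.86400 / 418.65411 ≈ 1.3803

1.3803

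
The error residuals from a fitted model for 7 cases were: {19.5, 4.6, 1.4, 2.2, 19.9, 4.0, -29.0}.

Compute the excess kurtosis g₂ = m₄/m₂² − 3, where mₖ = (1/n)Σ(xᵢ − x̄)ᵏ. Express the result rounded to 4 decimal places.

x̄ = 3.2286
Σ(xᵢ − x̄)² = 1588.2543 ⇒ m₂ = 226.89347
Σ(xᵢ − x̄)⁴ = 1226220.2777 ⇒ m₄ = 175174.32539
m₂² = 51480.64645
g₂ = m₄/m₂² − 3 = 3.40272 − 3 ≈ 0.4027

0.4027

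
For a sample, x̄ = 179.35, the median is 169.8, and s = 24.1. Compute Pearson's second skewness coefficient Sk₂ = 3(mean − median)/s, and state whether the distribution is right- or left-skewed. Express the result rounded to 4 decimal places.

Sk₂ = 3(179.35 − 169.8) / 24.1 = 3 × 9.5500 / 24.1
    = 28.6500 / 24.1 ≈ 1.1888
Sk₂ > 0 ⇒ mean > median ⇒ right-skewed (positive skew).

1.1888, right-skewed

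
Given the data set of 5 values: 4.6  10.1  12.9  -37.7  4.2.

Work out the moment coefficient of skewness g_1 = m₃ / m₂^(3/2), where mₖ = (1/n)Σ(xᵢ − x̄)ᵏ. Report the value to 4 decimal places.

x̄ = (4.6 + 10.1 + 12.9 - 37.7 + 4.2) / 5 = -1.1800
deviations (xᵢ − x̄): 5.7800, 11.2800, 14.0800, -36.5200, 5.3800
Σ(xᵢ − x̄)² = 1721.5480 ⇒ m₂ = 1721.5480/5 = 344.30960
Σ(xᵢ − x̄)³ = -44131.7239 ⇒ m₃ = -44131.7239/5 = -8826.34478
m₂^(3/2) = 344.30960^(1.5) = 6388.86480
g_1 = m₃ / m₂^(3/2) = -8826.34478 / 6388.86480 ≈ -1.3815

-1.3815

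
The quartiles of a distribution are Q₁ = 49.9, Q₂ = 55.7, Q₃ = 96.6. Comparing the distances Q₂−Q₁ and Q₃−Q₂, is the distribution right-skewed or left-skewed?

right-skewed

Q₂ − Q₁ = 5.8;  Q₃ − Q₂ = 40.9
Q₃ − Q₂ > Q₂ − Q₁ ⇒ the upper half is more spread out ⇒ right-skewed.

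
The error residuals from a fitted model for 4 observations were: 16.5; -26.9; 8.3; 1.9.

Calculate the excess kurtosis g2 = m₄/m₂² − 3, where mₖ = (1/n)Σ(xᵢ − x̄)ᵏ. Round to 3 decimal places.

x̄ = -0.0500
Σ(xᵢ − x̄)² = 1068.3500 ⇒ m₂ = 267.08750
Σ(xᵢ − x̄)⁴ = 599627.5165 ⇒ m₄ = 149906.87913
m₂² = 71335.73266
g2 = m₄/m₂² − 3 = 2.10143 − 3 ≈ -0.899

-0.899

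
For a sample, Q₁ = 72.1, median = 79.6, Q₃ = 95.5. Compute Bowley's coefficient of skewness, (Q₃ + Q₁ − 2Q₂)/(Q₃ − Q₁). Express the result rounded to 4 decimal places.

0.3590

numerator: Q₃ + Q₁ − 2Q₂ = 95.5 + 72.1 − 2×79.6 = 8.4000
denominator: Q₃ − Q₁ = 95.5 − 72.1 = 23.4000
Bowley skewness = 8.4000 / 23.4000 ≈ 0.3590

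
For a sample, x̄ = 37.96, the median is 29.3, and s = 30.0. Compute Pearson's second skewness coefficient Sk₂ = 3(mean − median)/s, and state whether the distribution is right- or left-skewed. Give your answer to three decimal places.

0.866, right-skewed

Sk₂ = 3(37.96 − 29.3) / 30.0 = 3 × 8.6600 / 30.0
    = 25.9800 / 30.0 ≈ 0.866
Sk₂ > 0 ⇒ mean > median ⇒ right-skewed (positive skew).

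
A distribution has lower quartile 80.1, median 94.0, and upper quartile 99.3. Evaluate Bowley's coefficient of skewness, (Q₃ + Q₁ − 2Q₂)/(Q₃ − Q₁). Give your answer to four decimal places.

-0.4479

numerator: Q₃ + Q₁ − 2Q₂ = 99.3 + 80.1 − 2×94.0 = -8.6000
denominator: Q₃ − Q₁ = 99.3 − 80.1 = 19.2000
Bowley skewness = -8.6000 / 19.2000 ≈ -0.4479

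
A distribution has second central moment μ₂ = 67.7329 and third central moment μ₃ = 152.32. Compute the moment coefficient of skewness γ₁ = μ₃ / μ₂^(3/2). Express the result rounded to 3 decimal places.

σ = √μ₂ = √67.7329 = 8.23000
σ³ = μ₂^(3/2) = 557.44177
γ₁ = μ₃/σ³ = 152.32 / 557.44177 ≈ 0.273

0.273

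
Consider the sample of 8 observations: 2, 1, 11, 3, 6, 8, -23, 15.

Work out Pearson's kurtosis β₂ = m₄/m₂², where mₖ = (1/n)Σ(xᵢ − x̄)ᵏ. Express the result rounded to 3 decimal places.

4.462

x̄ = 2.8750
Σ(xᵢ − x̄)² = 922.8750 ⇒ m₂ = 115.35938
Σ(xᵢ − x̄)⁴ = 475021.0254 ⇒ m₄ = 59377.62817
m₂² = 13307.78540
β₂ = m₄/m₂² = 59377.62817 / 13307.78540 ≈ 4.462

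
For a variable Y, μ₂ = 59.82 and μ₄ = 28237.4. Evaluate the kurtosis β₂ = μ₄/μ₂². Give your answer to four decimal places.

μ₂² = 59.82² = 3578.43240
μ₄/μ₂² = 28237.4 / 3578.43240 = 7.89100
β₂ ≈ 7.8910

7.8910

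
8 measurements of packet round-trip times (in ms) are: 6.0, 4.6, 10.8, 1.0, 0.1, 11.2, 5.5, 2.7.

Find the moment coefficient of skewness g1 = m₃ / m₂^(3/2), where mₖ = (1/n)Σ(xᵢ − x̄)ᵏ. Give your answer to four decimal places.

x̄ = (6.0 + 4.6 + 10.8 + 1.0 + 0.1 + 11.2 + 5.5 + 2.7) / 8 = 5.2375
deviations (xᵢ − x̄): 0.7625, -0.6375, 5.5625, -4.2375, -5.1375, 5.9625, 0.2625, -2.5375
Σ(xᵢ − x̄)² = 118.3388 ⇒ m₂ = 118.3388/8 = 14.79234
Σ(xᵢ − x̄)³ = 156.2615 ⇒ m₃ = 156.2615/8 = 19.53268
m₂^(3/2) = 14.79234^(1.5) = 56.89256
g1 = m₃ / m₂^(3/2) = 19.53268 / 56.89256 ≈ 0.3433

0.3433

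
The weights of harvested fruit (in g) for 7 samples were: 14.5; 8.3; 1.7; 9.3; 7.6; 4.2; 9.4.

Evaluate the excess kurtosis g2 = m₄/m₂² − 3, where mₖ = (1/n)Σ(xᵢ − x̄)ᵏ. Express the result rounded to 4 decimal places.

-0.5055

x̄ = 7.8571
Σ(xᵢ − x̄)² = 100.1371 ⇒ m₂ = 14.30531
Σ(xᵢ − x̄)⁴ = 3573.3655 ⇒ m₄ = 510.48078
m₂² = 204.64178
g2 = m₄/m₂² − 3 = 2.49451 − 3 ≈ -0.5055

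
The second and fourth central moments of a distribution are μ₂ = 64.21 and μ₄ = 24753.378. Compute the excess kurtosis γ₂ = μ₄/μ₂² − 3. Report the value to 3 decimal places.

μ₂² = 64.21² = 4122.92410
μ₄/μ₂² = 24753.378 / 4122.92410 = 6.00384
γ₂ = 6.00384 − 3 ≈ 3.004

3.004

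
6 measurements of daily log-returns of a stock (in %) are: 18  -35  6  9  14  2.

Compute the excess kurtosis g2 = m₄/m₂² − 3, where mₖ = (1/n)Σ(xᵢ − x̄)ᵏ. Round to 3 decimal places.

x̄ = 2.3333
Σ(xᵢ − x̄)² = 1833.3333 ⇒ m₂ = 305.55556
Σ(xᵢ − x̄)⁴ = 2023541.7778 ⇒ m₄ = 337256.96296
m₂² = 93364.19753
g2 = m₄/m₂² − 3 = 3.61227 − 3 ≈ 0.612

0.612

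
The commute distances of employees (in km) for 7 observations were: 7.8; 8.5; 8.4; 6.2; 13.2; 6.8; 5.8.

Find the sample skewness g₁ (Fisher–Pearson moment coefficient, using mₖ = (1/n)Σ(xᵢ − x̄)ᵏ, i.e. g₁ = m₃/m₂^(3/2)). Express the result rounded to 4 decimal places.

1.3139

x̄ = (7.8 + 8.5 + 8.4 + 6.2 + 13.2 + 6.8 + 5.8) / 7 = 8.1000
deviations (xᵢ − x̄): -0.3000, 0.4000, 0.3000, -1.9000, 5.1000, -1.3000, -2.3000
Σ(xᵢ − x̄)² = 36.9400 ⇒ m₂ = 36.9400/7 = 5.27714
Σ(xᵢ − x̄)³ = 111.4920 ⇒ m₃ = 111.4920/7 = 15.92743
m₂^(3/2) = 5.27714^(1.5) = 12.12267
g₁ = m₃ / m₂^(3/2) = 15.92743 / 12.12267 ≈ 1.3139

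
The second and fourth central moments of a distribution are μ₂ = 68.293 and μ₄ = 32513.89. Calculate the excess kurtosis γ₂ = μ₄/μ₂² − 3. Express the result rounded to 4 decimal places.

μ₂² = 68.293² = 4663.93385
μ₄/μ₂² = 32513.89 / 4663.93385 = 6.97134
γ₂ = 6.97134 − 3 ≈ 3.9713

3.9713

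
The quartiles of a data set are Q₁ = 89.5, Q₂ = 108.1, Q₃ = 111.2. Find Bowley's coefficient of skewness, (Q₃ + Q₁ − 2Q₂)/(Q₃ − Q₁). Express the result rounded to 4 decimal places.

numerator: Q₃ + Q₁ − 2Q₂ = 111.2 + 89.5 − 2×108.1 = -15.5000
denominator: Q₃ − Q₁ = 111.2 − 89.5 = 21.7000
Bowley skewness = -15.5000 / 21.7000 ≈ -0.7143

-0.7143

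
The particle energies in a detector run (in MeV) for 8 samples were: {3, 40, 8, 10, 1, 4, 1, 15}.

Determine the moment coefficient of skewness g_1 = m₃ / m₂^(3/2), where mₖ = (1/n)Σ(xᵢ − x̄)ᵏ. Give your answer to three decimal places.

x̄ = (3 + 40 + 8 + 10 + 1 + 4 + 1 + 15) / 8 = 10.2500
deviations (xᵢ − x̄): -7.2500, 29.7500, -2.2500, -0.2500, -9.2500, -6.2500, -9.2500, 4.7500
Σ(xᵢ − x̄)² = 1175.5000 ⇒ m₂ = 1175.5000/8 = 146.93750
Σ(xᵢ − x̄)³ = 24218.2500 ⇒ m₃ = 24218.2500/8 = 3027.28125
m₂^(3/2) = 146.93750^(1.5) = 1781.14374
g_1 = m₃ / m₂^(3/2) = 3027.28125 / 1781.14374 ≈ 1.700

1.700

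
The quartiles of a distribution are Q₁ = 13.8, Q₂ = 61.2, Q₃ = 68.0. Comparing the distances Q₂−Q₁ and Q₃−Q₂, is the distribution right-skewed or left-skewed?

left-skewed

Q₂ − Q₁ = 47.4;  Q₃ − Q₂ = 6.8
Q₂ − Q₁ > Q₃ − Q₂ ⇒ the lower half is more spread out ⇒ left-skewed.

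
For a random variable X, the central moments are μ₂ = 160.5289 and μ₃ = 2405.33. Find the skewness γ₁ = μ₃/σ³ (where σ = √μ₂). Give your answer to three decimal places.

1.183

σ = √μ₂ = √160.5289 = 12.67000
σ³ = μ₂^(3/2) = 2033.90116
γ₁ = μ₃/σ³ = 2405.33 / 2033.90116 ≈ 1.183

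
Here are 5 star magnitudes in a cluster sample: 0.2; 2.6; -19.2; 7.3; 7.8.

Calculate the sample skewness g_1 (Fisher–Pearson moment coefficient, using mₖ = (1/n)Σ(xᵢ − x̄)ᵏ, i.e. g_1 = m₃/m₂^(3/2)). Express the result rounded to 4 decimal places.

x̄ = (0.2 + 2.6 - 19.2 + 7.3 + 7.8) / 5 = -0.2600
deviations (xᵢ − x̄): 0.4600, 2.8600, -18.9400, 7.5600, 8.0600
Σ(xᵢ − x̄)² = 489.2320 ⇒ m₂ = 489.2320/5 = 97.84640
Σ(xᵢ − x̄)³ = -5815.0462 ⇒ m₃ = -5815.0462/5 = -1163.00923
m₂^(3/2) = 97.84640^(1.5) = 967.87055
g_1 = m₃ / m₂^(3/2) = -1163.00923 / 967.87055 ≈ -1.2016

-1.2016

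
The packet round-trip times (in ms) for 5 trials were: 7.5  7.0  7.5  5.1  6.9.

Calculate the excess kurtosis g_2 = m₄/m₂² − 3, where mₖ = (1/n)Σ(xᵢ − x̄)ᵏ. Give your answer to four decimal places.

x̄ = 6.8000
Σ(xᵢ − x̄)² = 3.9200 ⇒ m₂ = 0.78400
Σ(xᵢ − x̄)⁴ = 8.8340 ⇒ m₄ = 1.76680
m₂² = 0.61466
g_2 = m₄/m₂² − 3 = 2.87445 − 3 ≈ -0.1255

-0.1255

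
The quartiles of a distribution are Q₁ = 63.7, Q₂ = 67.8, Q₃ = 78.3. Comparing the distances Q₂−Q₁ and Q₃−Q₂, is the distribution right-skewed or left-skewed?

Q₂ − Q₁ = 4.1;  Q₃ − Q₂ = 10.5
Q₃ − Q₂ > Q₂ − Q₁ ⇒ the upper half is more spread out ⇒ right-skewed.

right-skewed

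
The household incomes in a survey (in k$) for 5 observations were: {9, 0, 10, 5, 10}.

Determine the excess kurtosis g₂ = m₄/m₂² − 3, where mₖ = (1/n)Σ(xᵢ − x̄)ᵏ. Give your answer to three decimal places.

-0.872

x̄ = 6.8000
Σ(xᵢ − x̄)² = 74.8000 ⇒ m₂ = 14.96000
Σ(xᵢ − x̄)⁴ = 2381.7760 ⇒ m₄ = 476.35520
m₂² = 223.80160
g₂ = m₄/m₂² − 3 = 2.12847 − 3 ≈ -0.872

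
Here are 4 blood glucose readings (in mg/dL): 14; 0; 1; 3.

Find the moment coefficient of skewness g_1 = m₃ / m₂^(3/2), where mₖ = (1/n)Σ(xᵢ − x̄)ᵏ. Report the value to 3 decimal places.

1.030

x̄ = (14 + 0 + 1 + 3) / 4 = 4.5000
deviations (xᵢ − x̄): 9.5000, -4.5000, -3.5000, -1.5000
Σ(xᵢ − x̄)² = 125.0000 ⇒ m₂ = 125.0000/4 = 31.25000
Σ(xᵢ − x̄)³ = 720.0000 ⇒ m₃ = 720.0000/4 = 180.00000
m₂^(3/2) = 31.25000^(1.5) = 174.69281
g_1 = m₃ / m₂^(3/2) = 180.00000 / 174.69281 ≈ 1.030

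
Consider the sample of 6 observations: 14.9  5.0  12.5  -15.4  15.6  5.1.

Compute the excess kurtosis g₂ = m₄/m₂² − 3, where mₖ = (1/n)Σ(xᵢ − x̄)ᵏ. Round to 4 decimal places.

x̄ = 6.2833
Σ(xᵢ − x̄)² = 672.9083 ⇒ m₂ = 112.15139
Σ(xᵢ − x̄)⁴ = 235602.1121 ⇒ m₄ = 39267.01869
m₂² = 12577.93403
g₂ = m₄/m₂² − 3 = 3.12190 − 3 ≈ 0.1219

0.1219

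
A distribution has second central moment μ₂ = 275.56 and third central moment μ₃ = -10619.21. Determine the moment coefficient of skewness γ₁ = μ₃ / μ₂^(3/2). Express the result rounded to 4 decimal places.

σ = √μ₂ = √275.56 = 16.60000
σ³ = μ₂^(3/2) = 4574.29600
γ₁ = μ₃/σ³ = -10619.21 / 4574.29600 ≈ -2.3215

-2.3215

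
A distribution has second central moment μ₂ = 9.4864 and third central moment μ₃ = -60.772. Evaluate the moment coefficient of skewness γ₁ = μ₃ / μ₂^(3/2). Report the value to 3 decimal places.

σ = √μ₂ = √9.4864 = 3.08000
σ³ = μ₂^(3/2) = 29.21811
γ₁ = μ₃/σ³ = -60.772 / 29.21811 ≈ -2.080

-2.080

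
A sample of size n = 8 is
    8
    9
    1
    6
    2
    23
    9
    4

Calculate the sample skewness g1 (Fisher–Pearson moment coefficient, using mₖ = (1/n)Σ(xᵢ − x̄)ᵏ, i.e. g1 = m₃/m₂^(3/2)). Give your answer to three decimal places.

1.403

x̄ = (8 + 9 + 1 + 6 + 2 + 23 + 9 + 4) / 8 = 7.7500
deviations (xᵢ − x̄): 0.2500, 1.2500, -6.7500, -1.7500, -5.7500, 15.2500, 1.2500, -3.7500
Σ(xᵢ − x̄)² = 331.5000 ⇒ m₂ = 331.5000/8 = 41.43750
Σ(xᵢ − x̄)³ = 2994.7500 ⇒ m₃ = 2994.7500/8 = 374.34375
m₂^(3/2) = 41.43750^(1.5) = 266.74133
g1 = m₃ / m₂^(3/2) = 374.34375 / 266.74133 ≈ 1.403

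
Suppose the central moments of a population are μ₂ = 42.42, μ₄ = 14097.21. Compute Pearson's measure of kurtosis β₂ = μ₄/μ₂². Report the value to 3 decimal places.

7.834

μ₂² = 42.42² = 1799.45640
μ₄/μ₂² = 14097.21 / 1799.45640 = 7.83415
β₂ ≈ 7.834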